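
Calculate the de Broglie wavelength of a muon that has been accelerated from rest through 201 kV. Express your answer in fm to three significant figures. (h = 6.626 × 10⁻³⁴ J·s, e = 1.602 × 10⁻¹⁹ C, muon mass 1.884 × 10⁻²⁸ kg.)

λ = 190 fm

KE = eV = 1.602 × 10⁻¹⁹ × 2.010 × 10⁵ = 3.220 × 10⁻¹⁴ J.
p = √(2mKE) = √(2 × 1.884 × 10⁻²⁸ × 3.220 × 10⁻¹⁴) = 3.483 × 10⁻²¹ kg·m/s.
λ = h/p = 6.626 × 10⁻³⁴ / 3.483 × 10⁻²¹ = 1.90 × 10⁻¹³ m = 190 fm.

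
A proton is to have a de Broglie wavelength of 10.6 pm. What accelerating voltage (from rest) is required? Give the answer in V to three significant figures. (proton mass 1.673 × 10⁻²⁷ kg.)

p = h/λ = 6.626 × 10⁻³⁴ / 1.060 × 10⁻¹¹ = 6.251 × 10⁻²³ kg·m/s.
KE = p²/(2m) = 1.168 × 10⁻¹⁸ J.
V = KE/e = 1.168 × 10⁻¹⁸ / (1.602 × 10⁻¹⁹) = 7.29 V.

V = 7.29 V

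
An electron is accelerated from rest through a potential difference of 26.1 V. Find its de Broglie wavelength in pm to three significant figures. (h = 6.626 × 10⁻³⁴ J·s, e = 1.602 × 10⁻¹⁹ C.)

λ = 240 pm

KE = eV = 1.602 × 10⁻¹⁹ × 26.10 = 4.181 × 10⁻¹⁸ J.
p = √(2mKE) = √(2 × 9.109 × 10⁻³¹ × 4.181 × 10⁻¹⁸) = 2.760 × 10⁻²⁴ kg·m/s.
λ = h/p = 6.626 × 10⁻³⁴ / 2.760 × 10⁻²⁴ = 2.40 × 10⁻¹⁰ m = 240 pm.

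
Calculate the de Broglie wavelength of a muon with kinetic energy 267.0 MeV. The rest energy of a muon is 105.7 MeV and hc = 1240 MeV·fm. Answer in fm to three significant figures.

λ = 3.47 fm

Total energy E = KE + m₀c² = 267.0 + 105.7 = 372.7 MeV.
(pc)² = E² − (m₀c²)² = (372.7)² − (105.7)² = 1.277 × 10⁵ MeV², so pc = 357.4 MeV.
λ = hc/(pc) = 1240 MeV·fm / 357.4 MeV = 3.47 fm.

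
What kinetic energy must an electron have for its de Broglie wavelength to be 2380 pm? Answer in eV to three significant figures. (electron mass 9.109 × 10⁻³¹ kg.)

p = h/λ = 6.626 × 10⁻³⁴ / 2.380 × 10⁻⁹ = 2.784 × 10⁻²⁵ kg·m/s.
KE = p²/(2m) = (2.784 × 10⁻²⁵)² / (2 × 9.109 × 10⁻³¹) = 4.254 × 10⁻²⁰ J = 0.266 eV.

KE = 0.266 eV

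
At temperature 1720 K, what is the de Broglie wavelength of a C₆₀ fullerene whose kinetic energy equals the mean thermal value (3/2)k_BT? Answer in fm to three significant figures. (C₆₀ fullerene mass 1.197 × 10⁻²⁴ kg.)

KE = (3/2)k_BT = 1.5 × 1.381 × 10⁻²³ × 1720 = 3.563 × 10⁻²⁰ J.
p = √(2mKE) = √(2 × 1.197 × 10⁻²⁴ × 3.563 × 10⁻²⁰) = 2.921 × 10⁻²² kg·m/s.
λ = h/p = 2.27 × 10⁻¹² m = 2270 fm.

λ = 2270 fm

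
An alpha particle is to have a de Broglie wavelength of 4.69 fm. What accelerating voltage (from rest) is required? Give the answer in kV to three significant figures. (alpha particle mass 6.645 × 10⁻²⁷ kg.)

V = 4690 kV

p = h/λ = 6.626 × 10⁻³⁴ / 4.690 × 10⁻¹⁵ = 1.413 × 10⁻¹⁹ kg·m/s.
KE = p²/(2m) = 1.502 × 10⁻¹² J.
V = KE/2e = 1.502 × 10⁻¹² / (2 × 1.602 × 10⁻¹⁹) = 4690 kV.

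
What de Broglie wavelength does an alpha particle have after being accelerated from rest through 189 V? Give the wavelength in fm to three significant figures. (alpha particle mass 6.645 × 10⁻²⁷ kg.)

KE = 2eV = 2 × 1.602 × 10⁻¹⁹ × 189.0 = 6.056 × 10⁻¹⁷ J.
p = √(2mKE) = √(2 × 6.645 × 10⁻²⁷ × 6.056 × 10⁻¹⁷) = 8.971 × 10⁻²² kg·m/s.
λ = h/p = 6.626 × 10⁻³⁴ / 8.971 × 10⁻²² = 7.39 × 10⁻¹³ m = 739 fm.

λ = 739 fm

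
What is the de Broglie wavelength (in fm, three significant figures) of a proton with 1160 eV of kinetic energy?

λ = 840 fm

KE = 1160 eV = 1.858 × 10⁻¹⁶ J.
p = √(2mKE) = √(2 × 1.673 × 10⁻²⁷ × 1.858 × 10⁻¹⁶) = 7.885 × 10⁻²² kg·m/s.
λ = h/p = 6.626 × 10⁻³⁴ / 7.885 × 10⁻²² = 8.40 × 10⁻¹³ m = 840 fm.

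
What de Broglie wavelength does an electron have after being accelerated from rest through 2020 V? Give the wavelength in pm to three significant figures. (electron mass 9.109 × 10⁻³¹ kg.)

λ = 27.3 pm

KE = eV = 1.602 × 10⁻¹⁹ × 2020 = 3.236 × 10⁻¹⁶ J.
p = √(2mKE) = √(2 × 9.109 × 10⁻³¹ × 3.236 × 10⁻¹⁶) = 2.428 × 10⁻²³ kg·m/s.
λ = h/p = 6.626 × 10⁻³⁴ / 2.428 × 10⁻²³ = 2.73 × 10⁻¹¹ m = 27.3 pm.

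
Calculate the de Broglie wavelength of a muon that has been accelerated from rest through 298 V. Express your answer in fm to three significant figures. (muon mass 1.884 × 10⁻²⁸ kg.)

λ = 4940 fm

KE = eV = 1.602 × 10⁻¹⁹ × 298.0 = 4.774 × 10⁻¹⁷ J.
p = √(2mKE) = √(2 × 1.884 × 10⁻²⁸ × 4.774 × 10⁻¹⁷) = 1.341 × 10⁻²² kg·m/s.
λ = h/p = 6.626 × 10⁻³⁴ / 1.341 × 10⁻²² = 4.94 × 10⁻¹² m = 4940 fm.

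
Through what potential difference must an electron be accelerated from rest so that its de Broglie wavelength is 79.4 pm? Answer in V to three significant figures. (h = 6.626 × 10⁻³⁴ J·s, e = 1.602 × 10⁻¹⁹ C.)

V = 239 V

p = h/λ = 6.626 × 10⁻³⁴ / 7.940 × 10⁻¹¹ = 8.345 × 10⁻²⁴ kg·m/s.
KE = p²/(2m) = 3.823 × 10⁻¹⁷ J.
V = KE/e = 3.823 × 10⁻¹⁷ / (1.602 × 10⁻¹⁹) = 239 V.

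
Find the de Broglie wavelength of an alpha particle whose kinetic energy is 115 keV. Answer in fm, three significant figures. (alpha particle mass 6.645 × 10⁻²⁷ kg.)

λ = 42.3 fm

KE = 115 keV = 1.842 × 10⁻¹⁴ J.
p = √(2mKE) = √(2 × 6.645 × 10⁻²⁷ × 1.842 × 10⁻¹⁴) = 1.565 × 10⁻²⁰ kg·m/s.
λ = h/p = 6.626 × 10⁻³⁴ / 1.565 × 10⁻²⁰ = 4.23 × 10⁻¹⁴ m = 42.3 fm.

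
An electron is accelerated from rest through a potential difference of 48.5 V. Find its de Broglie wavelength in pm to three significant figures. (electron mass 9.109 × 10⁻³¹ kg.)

λ = 176 pm

KE = eV = 1.602 × 10⁻¹⁹ × 48.50 = 7.770 × 10⁻¹⁸ J.
p = √(2mKE) = √(2 × 9.109 × 10⁻³¹ × 7.770 × 10⁻¹⁸) = 3.762 × 10⁻²⁴ kg·m/s.
λ = h/p = 6.626 × 10⁻³⁴ / 3.762 × 10⁻²⁴ = 1.76 × 10⁻¹⁰ m = 176 pm.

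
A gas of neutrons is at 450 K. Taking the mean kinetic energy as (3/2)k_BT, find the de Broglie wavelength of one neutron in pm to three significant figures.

λ = 119 pm

KE = (3/2)k_BT = 1.5 × 1.381 × 10⁻²³ × 450 = 9.322 × 10⁻²¹ J.
p = √(2mKE) = √(2 × 1.675 × 10⁻²⁷ × 9.322 × 10⁻²¹) = 5.588 × 10⁻²⁴ kg·m/s.
λ = h/p = 1.19 × 10⁻¹⁰ m = 119 pm.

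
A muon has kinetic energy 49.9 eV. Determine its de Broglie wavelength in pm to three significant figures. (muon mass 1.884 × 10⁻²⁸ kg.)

KE = 49.9 eV = 7.994 × 10⁻¹⁸ J.
p = √(2mKE) = √(2 × 1.884 × 10⁻²⁸ × 7.994 × 10⁻¹⁸) = 5.488 × 10⁻²³ kg·m/s.
λ = h/p = 6.626 × 10⁻³⁴ / 5.488 × 10⁻²³ = 1.21 × 10⁻¹¹ m = 12.1 pm.

λ = 12.1 pm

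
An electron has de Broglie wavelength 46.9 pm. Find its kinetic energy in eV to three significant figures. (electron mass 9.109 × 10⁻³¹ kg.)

KE = 684 eV

p = h/λ = 6.626 × 10⁻³⁴ / 4.690 × 10⁻¹¹ = 1.413 × 10⁻²³ kg·m/s.
KE = p²/(2m) = (1.413 × 10⁻²³)² / (2 × 9.109 × 10⁻³¹) = 1.096 × 10⁻¹⁶ J = 684 eV.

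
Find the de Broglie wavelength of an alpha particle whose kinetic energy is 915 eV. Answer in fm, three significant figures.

KE = 915 eV = 1.466 × 10⁻¹⁶ J.
p = √(2mKE) = √(2 × 6.645 × 10⁻²⁷ × 1.466 × 10⁻¹⁶) = 1.396 × 10⁻²¹ kg·m/s.
λ = h/p = 6.626 × 10⁻³⁴ / 1.396 × 10⁻²¹ = 4.75 × 10⁻¹³ m = 475 fm.

λ = 475 fm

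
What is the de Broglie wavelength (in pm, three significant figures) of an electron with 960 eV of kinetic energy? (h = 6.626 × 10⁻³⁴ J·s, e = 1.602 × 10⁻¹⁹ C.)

KE = 960 eV = 1.538 × 10⁻¹⁶ J.
p = √(2mKE) = √(2 × 9.109 × 10⁻³¹ × 1.538 × 10⁻¹⁶) = 1.674 × 10⁻²³ kg·m/s.
λ = h/p = 6.626 × 10⁻³⁴ / 1.674 × 10⁻²³ = 3.96 × 10⁻¹¹ m = 39.6 pm.

λ = 39.6 pm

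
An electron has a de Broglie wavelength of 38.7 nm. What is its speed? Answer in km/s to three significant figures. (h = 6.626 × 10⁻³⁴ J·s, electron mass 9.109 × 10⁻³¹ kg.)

p = h/λ = 6.626 × 10⁻³⁴ / 3.870 × 10⁻⁸ = 1.712 × 10⁻²⁶ kg·m/s.
v = p/m = 1.712 × 10⁻²⁶ / 9.109 × 10⁻³¹ = 1.88 × 10⁴ m/s = 18.8 km/s.

v = 18.8 km/s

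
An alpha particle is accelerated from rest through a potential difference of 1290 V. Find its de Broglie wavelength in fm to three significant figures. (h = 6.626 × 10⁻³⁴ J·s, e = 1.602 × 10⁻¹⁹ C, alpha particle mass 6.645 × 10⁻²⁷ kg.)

KE = 2eV = 2 × 1.602 × 10⁻¹⁹ × 1290 = 4.133 × 10⁻¹⁶ J.
p = √(2mKE) = √(2 × 6.645 × 10⁻²⁷ × 4.133 × 10⁻¹⁶) = 2.344 × 10⁻²¹ kg·m/s.
λ = h/p = 6.626 × 10⁻³⁴ / 2.344 × 10⁻²¹ = 2.83 × 10⁻¹³ m = 283 fm.

λ = 283 fm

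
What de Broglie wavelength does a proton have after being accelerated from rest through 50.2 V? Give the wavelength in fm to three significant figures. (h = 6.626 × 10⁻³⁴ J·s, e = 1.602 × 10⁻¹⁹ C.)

KE = eV = 1.602 × 10⁻¹⁹ × 50.20 = 8.042 × 10⁻¹⁸ J.
p = √(2mKE) = √(2 × 1.673 × 10⁻²⁷ × 8.042 × 10⁻¹⁸) = 1.640 × 10⁻²² kg·m/s.
λ = h/p = 6.626 × 10⁻³⁴ / 1.640 × 10⁻²² = 4.04 × 10⁻¹² m = 4040 fm.

λ = 4040 fm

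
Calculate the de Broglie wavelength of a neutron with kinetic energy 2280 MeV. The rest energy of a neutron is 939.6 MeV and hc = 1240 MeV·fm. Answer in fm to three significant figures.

λ = 0.403 fm

Total energy E = KE + m₀c² = 2280 + 939.6 = 3219.6 MeV.
(pc)² = E² − (m₀c²)² = (3219.6)² − (939.6)² = 9.483 × 10⁶ MeV², so pc = 3079 MeV.
λ = hc/(pc) = 1240 MeV·fm / 3079 MeV = 0.403 fm.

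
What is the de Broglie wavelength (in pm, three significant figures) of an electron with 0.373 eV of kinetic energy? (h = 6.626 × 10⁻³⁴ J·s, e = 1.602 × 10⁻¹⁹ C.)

λ = 2010 pm

KE = 0.373 eV = 5.975 × 10⁻²⁰ J.
p = √(2mKE) = √(2 × 9.109 × 10⁻³¹ × 5.975 × 10⁻²⁰) = 3.299 × 10⁻²⁵ kg·m/s.
λ = h/p = 6.626 × 10⁻³⁴ / 3.299 × 10⁻²⁵ = 2.01 × 10⁻⁹ m = 2010 pm.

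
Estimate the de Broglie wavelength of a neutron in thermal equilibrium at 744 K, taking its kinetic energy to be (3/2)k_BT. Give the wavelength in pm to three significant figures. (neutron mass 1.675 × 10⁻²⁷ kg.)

λ = 92.2 pm

KE = (3/2)k_BT = 1.5 × 1.381 × 10⁻²³ × 744 = 1.541 × 10⁻²⁰ J.
p = √(2mKE) = √(2 × 1.675 × 10⁻²⁷ × 1.541 × 10⁻²⁰) = 7.185 × 10⁻²⁴ kg·m/s.
λ = h/p = 9.22 × 10⁻¹¹ m = 92.2 pm.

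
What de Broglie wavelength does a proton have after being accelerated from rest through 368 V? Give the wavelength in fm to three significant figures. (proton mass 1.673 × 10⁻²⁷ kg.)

λ = 1490 fm

KE = eV = 1.602 × 10⁻¹⁹ × 368.0 = 5.895 × 10⁻¹⁷ J.
p = √(2mKE) = √(2 × 1.673 × 10⁻²⁷ × 5.895 × 10⁻¹⁷) = 4.441 × 10⁻²² kg·m/s.
λ = h/p = 6.626 × 10⁻³⁴ / 4.441 × 10⁻²² = 1.49 × 10⁻¹² m = 1490 fm.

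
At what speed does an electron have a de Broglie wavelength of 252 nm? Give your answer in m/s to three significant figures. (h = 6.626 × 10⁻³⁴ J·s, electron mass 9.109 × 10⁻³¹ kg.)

v = 2890 m/s

p = h/λ = 6.626 × 10⁻³⁴ / 2.520 × 10⁻⁷ = 2.629 × 10⁻²⁷ kg·m/s.
v = p/m = 2.629 × 10⁻²⁷ / 9.109 × 10⁻³¹ = 2.89 × 10³ m/s = 2890 m/s.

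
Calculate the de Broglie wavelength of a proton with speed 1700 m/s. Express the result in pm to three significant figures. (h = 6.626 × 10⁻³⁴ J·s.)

p = mv = 1.673 × 10⁻²⁷ × 1700 = 2.844 × 10⁻²⁴ kg·m/s.
λ = h/p = 6.626 × 10⁻³⁴ / 2.844 × 10⁻²⁴ = 2.33 × 10⁻¹⁰ m = 233 pm.

λ = 233 pm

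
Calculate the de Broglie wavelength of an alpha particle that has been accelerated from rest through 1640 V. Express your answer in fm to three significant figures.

KE = 2eV = 2 × 1.602 × 10⁻¹⁹ × 1640 = 5.255 × 10⁻¹⁶ J.
p = √(2mKE) = √(2 × 6.645 × 10⁻²⁷ × 5.255 × 10⁻¹⁶) = 2.643 × 10⁻²¹ kg·m/s.
λ = h/p = 6.626 × 10⁻³⁴ / 2.643 × 10⁻²¹ = 2.51 × 10⁻¹³ m = 251 fm.

λ = 251 fm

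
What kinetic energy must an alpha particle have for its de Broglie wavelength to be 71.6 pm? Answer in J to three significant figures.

p = h/λ = 6.626 × 10⁻³⁴ / 7.160 × 10⁻¹¹ = 9.254 × 10⁻²⁴ kg·m/s.
KE = p²/(2m) = (9.254 × 10⁻²⁴)² / (2 × 6.645 × 10⁻²⁷) = 6.444 × 10⁻²¹ J = 6.44 × 10⁻²¹ J.

KE = 6.44 × 10⁻²¹ J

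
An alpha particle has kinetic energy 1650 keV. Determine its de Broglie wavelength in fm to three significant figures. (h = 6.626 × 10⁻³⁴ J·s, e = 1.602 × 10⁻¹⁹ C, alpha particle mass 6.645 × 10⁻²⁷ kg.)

KE = 1650 keV = 2.643 × 10⁻¹³ J.
p = √(2mKE) = √(2 × 6.645 × 10⁻²⁷ × 2.643 × 10⁻¹³) = 5.927 × 10⁻²⁰ kg·m/s.
λ = h/p = 6.626 × 10⁻³⁴ / 5.927 × 10⁻²⁰ = 1.12 × 10⁻¹⁴ m = 11.2 fm.

λ = 11.2 fm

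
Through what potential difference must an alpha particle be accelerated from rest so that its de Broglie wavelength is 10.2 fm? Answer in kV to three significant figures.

V = 991 kV

p = h/λ = 6.626 × 10⁻³⁴ / 1.020 × 10⁻¹⁴ = 6.496 × 10⁻²⁰ kg·m/s.
KE = p²/(2m) = 3.175 × 10⁻¹³ J.
V = KE/2e = 3.175 × 10⁻¹³ / (2 × 1.602 × 10⁻¹⁹) = 991 kV.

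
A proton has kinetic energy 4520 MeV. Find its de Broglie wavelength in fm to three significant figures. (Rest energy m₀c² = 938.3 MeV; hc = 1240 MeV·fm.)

λ = 0.231 fm

Total energy E = KE + m₀c² = 4520 + 938.3 = 5458.3 MeV.
(pc)² = E² − (m₀c²)² = (5458.3)² − (938.3)² = 2.891 × 10⁷ MeV², so pc = 5377 MeV.
λ = hc/(pc) = 1240 MeV·fm / 5377 MeV = 0.231 fm.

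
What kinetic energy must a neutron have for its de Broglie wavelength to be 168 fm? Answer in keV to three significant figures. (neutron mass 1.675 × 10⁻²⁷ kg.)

p = h/λ = 6.626 × 10⁻³⁴ / 1.680 × 10⁻¹³ = 3.944 × 10⁻²¹ kg·m/s.
KE = p²/(2m) = (3.944 × 10⁻²¹)² / (2 × 1.675 × 10⁻²⁷) = 4.643 × 10⁻¹⁵ J = 29.0 keV.

KE = 29.0 keV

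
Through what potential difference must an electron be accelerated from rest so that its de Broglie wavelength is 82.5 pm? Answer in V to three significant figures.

V = 221 V

p = h/λ = 6.626 × 10⁻³⁴ / 8.250 × 10⁻¹¹ = 8.032 × 10⁻²⁴ kg·m/s.
KE = p²/(2m) = 3.541 × 10⁻¹⁷ J.
V = KE/e = 3.541 × 10⁻¹⁷ / (1.602 × 10⁻¹⁹) = 221 V.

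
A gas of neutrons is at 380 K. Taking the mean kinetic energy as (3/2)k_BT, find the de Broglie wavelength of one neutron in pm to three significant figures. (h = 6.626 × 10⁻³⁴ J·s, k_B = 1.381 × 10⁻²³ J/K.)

KE = (3/2)k_BT = 1.5 × 1.381 × 10⁻²³ × 380 = 7.872 × 10⁻²¹ J.
p = √(2mKE) = √(2 × 1.675 × 10⁻²⁷ × 7.872 × 10⁻²¹) = 5.135 × 10⁻²⁴ kg·m/s.
λ = h/p = 1.29 × 10⁻¹⁰ m = 129 pm.

λ = 129 pm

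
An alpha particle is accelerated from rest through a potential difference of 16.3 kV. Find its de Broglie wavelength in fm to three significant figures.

KE = 2eV = 2 × 1.602 × 10⁻¹⁹ × 1.630 × 10⁴ = 5.223 × 10⁻¹⁵ J.
p = √(2mKE) = √(2 × 6.645 × 10⁻²⁷ × 5.223 × 10⁻¹⁵) = 8.331 × 10⁻²¹ kg·m/s.
λ = h/p = 6.626 × 10⁻³⁴ / 8.331 × 10⁻²¹ = 7.95 × 10⁻¹⁴ m = 79.5 fm.

λ = 79.5 fm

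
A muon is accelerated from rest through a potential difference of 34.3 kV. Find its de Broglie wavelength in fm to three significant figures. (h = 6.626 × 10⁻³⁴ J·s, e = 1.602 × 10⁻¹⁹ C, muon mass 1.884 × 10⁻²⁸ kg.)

λ = 460 fm

KE = eV = 1.602 × 10⁻¹⁹ × 3.430 × 10⁴ = 5.495 × 10⁻¹⁵ J.
p = √(2mKE) = √(2 × 1.884 × 10⁻²⁸ × 5.495 × 10⁻¹⁵) = 1.439 × 10⁻²¹ kg·m/s.
λ = h/p = 6.626 × 10⁻³⁴ / 1.439 × 10⁻²¹ = 4.60 × 10⁻¹³ m = 460 fm.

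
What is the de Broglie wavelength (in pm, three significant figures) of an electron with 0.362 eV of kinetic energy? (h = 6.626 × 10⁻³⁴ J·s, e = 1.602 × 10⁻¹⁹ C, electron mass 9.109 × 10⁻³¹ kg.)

KE = 0.362 eV = 5.799 × 10⁻²⁰ J.
p = √(2mKE) = √(2 × 9.109 × 10⁻³¹ × 5.799 × 10⁻²⁰) = 3.250 × 10⁻²⁵ kg·m/s.
λ = h/p = 6.626 × 10⁻³⁴ / 3.250 × 10⁻²⁵ = 2.04 × 10⁻⁹ m = 2040 pm.

λ = 2040 pm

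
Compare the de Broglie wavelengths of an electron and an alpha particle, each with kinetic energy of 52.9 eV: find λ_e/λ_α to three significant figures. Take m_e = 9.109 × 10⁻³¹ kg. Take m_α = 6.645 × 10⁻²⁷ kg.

λ_e/λ_α = 85.4

At fixed KE, p = √(2mKE) so λ = h/p ∝ 1/√m.
λ_e/λ_α = √(m_α/m_e) = √(6.645 × 10⁻²⁷/9.109 × 10⁻³¹) = √(7295) = 85.4.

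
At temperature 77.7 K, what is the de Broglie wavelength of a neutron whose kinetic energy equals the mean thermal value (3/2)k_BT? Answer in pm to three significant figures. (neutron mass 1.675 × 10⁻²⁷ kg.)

λ = 285 pm

KE = (3/2)k_BT = 1.5 × 1.381 × 10⁻²³ × 77.7 = 1.610 × 10⁻²¹ J.
p = √(2mKE) = √(2 × 1.675 × 10⁻²⁷ × 1.610 × 10⁻²¹) = 2.322 × 10⁻²⁴ kg·m/s.
λ = h/p = 2.85 × 10⁻¹⁰ m = 285 pm.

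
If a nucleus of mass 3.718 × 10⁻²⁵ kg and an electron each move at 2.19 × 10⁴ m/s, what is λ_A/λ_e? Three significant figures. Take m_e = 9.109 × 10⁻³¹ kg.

At fixed v, p = mv so λ = h/(mv) ∝ 1/m.
λ_A/λ_e = m_e/m_A = 9.109 × 10⁻³¹/3.718 × 10⁻²⁵ = 2.45 × 10⁻⁶.

λ_A/λ_e = 2.45 × 10⁻⁶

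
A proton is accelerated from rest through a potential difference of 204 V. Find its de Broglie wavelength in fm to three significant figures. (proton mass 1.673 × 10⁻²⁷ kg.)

λ = 2000 fm

KE = eV = 1.602 × 10⁻¹⁹ × 204.0 = 3.268 × 10⁻¹⁷ J.
p = √(2mKE) = √(2 × 1.673 × 10⁻²⁷ × 3.268 × 10⁻¹⁷) = 3.307 × 10⁻²² kg·m/s.
λ = h/p = 6.626 × 10⁻³⁴ / 3.307 × 10⁻²² = 2.00 × 10⁻¹² m = 2000 fm.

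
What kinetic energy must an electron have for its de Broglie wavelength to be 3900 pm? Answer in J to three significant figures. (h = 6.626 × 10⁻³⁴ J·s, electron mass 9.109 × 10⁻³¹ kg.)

p = h/λ = 6.626 × 10⁻³⁴ / 3.900 × 10⁻⁹ = 1.699 × 10⁻²⁵ kg·m/s.
KE = p²/(2m) = (1.699 × 10⁻²⁵)² / (2 × 9.109 × 10⁻³¹) = 1.584 × 10⁻²⁰ J = 1.58 × 10⁻²⁰ J.

KE = 1.58 × 10⁻²⁰ J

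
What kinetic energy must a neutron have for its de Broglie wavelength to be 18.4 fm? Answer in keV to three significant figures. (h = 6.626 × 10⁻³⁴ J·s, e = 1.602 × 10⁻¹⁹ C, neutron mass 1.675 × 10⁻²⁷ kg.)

KE = 2420 keV

p = h/λ = 6.626 × 10⁻³⁴ / 1.840 × 10⁻¹⁴ = 3.601 × 10⁻²⁰ kg·m/s.
KE = p²/(2m) = (3.601 × 10⁻²⁰)² / (2 × 1.675 × 10⁻²⁷) = 3.871 × 10⁻¹³ J = 2420 keV.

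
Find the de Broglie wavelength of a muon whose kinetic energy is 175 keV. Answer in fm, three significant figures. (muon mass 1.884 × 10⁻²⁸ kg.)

KE = 175 keV = 2.804 × 10⁻¹⁴ J.
p = √(2mKE) = √(2 × 1.884 × 10⁻²⁸ × 2.804 × 10⁻¹⁴) = 3.250 × 10⁻²¹ kg·m/s.
λ = h/p = 6.626 × 10⁻³⁴ / 3.250 × 10⁻²¹ = 2.04 × 10⁻¹³ m = 204 fm.

λ = 204 fm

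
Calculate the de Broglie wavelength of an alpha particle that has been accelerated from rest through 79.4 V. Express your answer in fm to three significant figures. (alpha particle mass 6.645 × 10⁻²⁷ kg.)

λ = 1140 fm

KE = 2eV = 2 × 1.602 × 10⁻¹⁹ × 79.40 = 2.544 × 10⁻¹⁷ J.
p = √(2mKE) = √(2 × 6.645 × 10⁻²⁷ × 2.544 × 10⁻¹⁷) = 5.815 × 10⁻²² kg·m/s.
λ = h/p = 6.626 × 10⁻³⁴ / 5.815 × 10⁻²² = 1.14 × 10⁻¹² m = 1140 fm.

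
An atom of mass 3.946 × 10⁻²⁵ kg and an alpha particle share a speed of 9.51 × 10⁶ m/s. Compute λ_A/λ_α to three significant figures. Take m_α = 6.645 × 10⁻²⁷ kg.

λ_A/λ_α = 0.0168

At fixed v, p = mv so λ = h/(mv) ∝ 1/m.
λ_A/λ_α = m_α/m_A = 6.645 × 10⁻²⁷/3.946 × 10⁻²⁵ = 0.0168.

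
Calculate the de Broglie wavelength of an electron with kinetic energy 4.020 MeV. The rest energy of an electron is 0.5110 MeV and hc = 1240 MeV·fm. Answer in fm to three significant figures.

Total energy E = KE + m₀c² = 4.020 + 0.5110 = 4.5310 MeV.
(pc)² = E² − (m₀c²)² = (4.5310)² − (0.5110)² = 20.27 MeV², so pc = 4.502 MeV.
λ = hc/(pc) = 1240 MeV·fm / 4.502 MeV = 275 fm.

λ = 275 fm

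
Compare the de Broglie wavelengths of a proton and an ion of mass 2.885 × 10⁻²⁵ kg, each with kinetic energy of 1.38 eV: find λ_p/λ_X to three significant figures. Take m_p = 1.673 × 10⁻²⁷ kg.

At fixed KE, p = √(2mKE) so λ = h/p ∝ 1/√m.
λ_p/λ_X = √(m_X/m_p) = √(2.885 × 10⁻²⁵/1.673 × 10⁻²⁷) = √(172.4) = 13.1.

λ_p/λ_X = 13.1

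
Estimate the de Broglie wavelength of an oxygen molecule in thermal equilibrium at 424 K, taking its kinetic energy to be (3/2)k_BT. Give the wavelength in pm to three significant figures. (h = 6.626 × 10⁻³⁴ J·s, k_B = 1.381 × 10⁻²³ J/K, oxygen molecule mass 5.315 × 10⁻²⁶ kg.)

λ = 21.7 pm

KE = (3/2)k_BT = 1.5 × 1.381 × 10⁻²³ × 424 = 8.783 × 10⁻²¹ J.
p = √(2mKE) = √(2 × 5.315 × 10⁻²⁶ × 8.783 × 10⁻²¹) = 3.056 × 10⁻²³ kg·m/s.
λ = h/p = 2.17 × 10⁻¹¹ m = 21.7 pm.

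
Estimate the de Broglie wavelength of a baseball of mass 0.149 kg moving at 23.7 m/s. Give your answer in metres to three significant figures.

p = mv = 0.149 × 23.7 = 3.531 kg·m/s.
λ = h/p = 6.626 × 10⁻³⁴ / 3.531 = 1.88 × 10⁻³⁴ m.

λ = 1.88 × 10⁻³⁴ m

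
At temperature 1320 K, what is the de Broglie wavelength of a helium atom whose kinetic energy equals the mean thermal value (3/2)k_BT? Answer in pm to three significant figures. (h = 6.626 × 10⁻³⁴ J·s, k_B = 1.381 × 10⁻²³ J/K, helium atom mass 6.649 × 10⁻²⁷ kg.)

λ = 34.7 pm

KE = (3/2)k_BT = 1.5 × 1.381 × 10⁻²³ × 1320 = 2.734 × 10⁻²⁰ J.
p = √(2mKE) = √(2 × 6.649 × 10⁻²⁷ × 2.734 × 10⁻²⁰) = 1.907 × 10⁻²³ kg·m/s.
λ = h/p = 3.47 × 10⁻¹¹ m = 34.7 pm.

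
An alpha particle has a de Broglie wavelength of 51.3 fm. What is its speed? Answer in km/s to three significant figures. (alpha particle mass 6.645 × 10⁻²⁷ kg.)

p = h/λ = 6.626 × 10⁻³⁴ / 5.130 × 10⁻¹⁴ = 1.292 × 10⁻²⁰ kg·m/s.
v = p/m = 1.292 × 10⁻²⁰ / 6.645 × 10⁻²⁷ = 1.94 × 10⁶ m/s = 1940 km/s.

v = 1940 km/s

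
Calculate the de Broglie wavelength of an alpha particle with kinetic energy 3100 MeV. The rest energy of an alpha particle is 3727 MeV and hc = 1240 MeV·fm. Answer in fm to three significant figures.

Total energy E = KE + m₀c² = 3100 + 3727 = 6827 MeV.
(pc)² = E² − (m₀c²)² = (6827)² − (3727)² = 3.272 × 10⁷ MeV², so pc = 5720 MeV.
λ = hc/(pc) = 1240 MeV·fm / 5720 MeV = 0.217 fm.

λ = 0.217 fm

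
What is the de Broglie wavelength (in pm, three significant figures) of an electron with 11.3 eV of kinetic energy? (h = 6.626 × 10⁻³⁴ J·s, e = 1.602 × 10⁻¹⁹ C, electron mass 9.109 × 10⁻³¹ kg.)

KE = 11.3 eV = 1.810 × 10⁻¹⁸ J.
p = √(2mKE) = √(2 × 9.109 × 10⁻³¹ × 1.810 × 10⁻¹⁸) = 1.816 × 10⁻²⁴ kg·m/s.
λ = h/p = 6.626 × 10⁻³⁴ / 1.816 × 10⁻²⁴ = 3.65 × 10⁻¹⁰ m = 365 pm.

λ = 365 pm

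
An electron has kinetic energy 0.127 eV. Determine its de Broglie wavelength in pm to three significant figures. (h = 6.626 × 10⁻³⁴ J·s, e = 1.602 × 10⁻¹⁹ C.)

KE = 0.127 eV = 2.035 × 10⁻²⁰ J.
p = √(2mKE) = √(2 × 9.109 × 10⁻³¹ × 2.035 × 10⁻²⁰) = 1.925 × 10⁻²⁵ kg·m/s.
λ = h/p = 6.626 × 10⁻³⁴ / 1.925 × 10⁻²⁵ = 3.44 × 10⁻⁹ m = 3440 pm.

λ = 3440 pm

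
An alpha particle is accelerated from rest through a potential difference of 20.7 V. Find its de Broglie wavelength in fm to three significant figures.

λ = 2230 fm

KE = 2eV = 2 × 1.602 × 10⁻¹⁹ × 20.70 = 6.632 × 10⁻¹⁸ J.
p = √(2mKE) = √(2 × 6.645 × 10⁻²⁷ × 6.632 × 10⁻¹⁸) = 2.969 × 10⁻²² kg·m/s.
λ = h/p = 6.626 × 10⁻³⁴ / 2.969 × 10⁻²² = 2.23 × 10⁻¹² m = 2230 fm.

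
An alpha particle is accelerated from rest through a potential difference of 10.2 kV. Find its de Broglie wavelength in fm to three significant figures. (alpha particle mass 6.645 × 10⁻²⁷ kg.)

λ = 101 fm

KE = 2eV = 2 × 1.602 × 10⁻¹⁹ × 1.020 × 10⁴ = 3.268 × 10⁻¹⁵ J.
p = √(2mKE) = √(2 × 6.645 × 10⁻²⁷ × 3.268 × 10⁻¹⁵) = 6.590 × 10⁻²¹ kg·m/s.
λ = h/p = 6.626 × 10⁻³⁴ / 6.590 × 10⁻²¹ = 1.01 × 10⁻¹³ m = 101 fm.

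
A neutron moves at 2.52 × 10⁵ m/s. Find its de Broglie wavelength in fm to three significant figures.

p = mv = 1.675 × 10⁻²⁷ × 2.52 × 10⁵ = 4.221 × 10⁻²² kg·m/s.
λ = h/p = 6.626 × 10⁻³⁴ / 4.221 × 10⁻²² = 1.57 × 10⁻¹² m = 1570 fm.

λ = 1570 fm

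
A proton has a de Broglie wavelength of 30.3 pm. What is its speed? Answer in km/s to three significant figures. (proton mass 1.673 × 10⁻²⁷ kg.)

v = 13.1 km/s

p = h/λ = 6.626 × 10⁻³⁴ / 3.030 × 10⁻¹¹ = 2.187 × 10⁻²³ kg·m/s.
v = p/m = 2.187 × 10⁻²³ / 1.673 × 10⁻²⁷ = 1.31 × 10⁴ m/s = 13.1 km/s.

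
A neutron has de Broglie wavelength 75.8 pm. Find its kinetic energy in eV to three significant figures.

KE = 0.142 eV

p = h/λ = 6.626 × 10⁻³⁴ / 7.580 × 10⁻¹¹ = 8.741 × 10⁻²⁴ kg·m/s.
KE = p²/(2m) = (8.741 × 10⁻²⁴)² / (2 × 1.675 × 10⁻²⁷) = 2.281 × 10⁻²⁰ J = 0.142 eV.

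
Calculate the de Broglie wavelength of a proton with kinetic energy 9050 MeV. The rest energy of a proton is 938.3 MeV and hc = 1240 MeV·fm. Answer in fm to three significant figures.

Total energy E = KE + m₀c² = 9050 + 938.3 = 9988.3 MeV.
(pc)² = E² − (m₀c²)² = (9988.3)² − (938.3)² = 9.889 × 10⁷ MeV², so pc = 9944 MeV.
λ = hc/(pc) = 1240 MeV·fm / 9944 MeV = 0.125 fm.

λ = 0.125 fm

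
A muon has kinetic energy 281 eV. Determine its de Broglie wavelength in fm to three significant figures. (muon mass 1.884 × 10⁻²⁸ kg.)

λ = 5090 fm

KE = 281 eV = 4.502 × 10⁻¹⁷ J.
p = √(2mKE) = √(2 × 1.884 × 10⁻²⁸ × 4.502 × 10⁻¹⁷) = 1.302 × 10⁻²² kg·m/s.
λ = h/p = 6.626 × 10⁻³⁴ / 1.302 × 10⁻²² = 5.09 × 10⁻¹² m = 5090 fm.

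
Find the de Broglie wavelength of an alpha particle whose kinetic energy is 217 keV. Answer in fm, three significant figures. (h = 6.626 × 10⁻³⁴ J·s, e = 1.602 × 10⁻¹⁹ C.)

λ = 30.8 fm

KE = 217 keV = 3.476 × 10⁻¹⁴ J.
p = √(2mKE) = √(2 × 6.645 × 10⁻²⁷ × 3.476 × 10⁻¹⁴) = 2.149 × 10⁻²⁰ kg·m/s.
λ = h/p = 6.626 × 10⁻³⁴ / 2.149 × 10⁻²⁰ = 3.08 × 10⁻¹⁴ m = 30.8 fm.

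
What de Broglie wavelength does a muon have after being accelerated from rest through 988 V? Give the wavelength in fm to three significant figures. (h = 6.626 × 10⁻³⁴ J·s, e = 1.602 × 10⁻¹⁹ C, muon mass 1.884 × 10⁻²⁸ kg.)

λ = 2710 fm

KE = eV = 1.602 × 10⁻¹⁹ × 988.0 = 1.583 × 10⁻¹⁶ J.
p = √(2mKE) = √(2 × 1.884 × 10⁻²⁸ × 1.583 × 10⁻¹⁶) = 2.442 × 10⁻²² kg·m/s.
λ = h/p = 6.626 × 10⁻³⁴ / 2.442 × 10⁻²² = 2.71 × 10⁻¹² m = 2710 fm.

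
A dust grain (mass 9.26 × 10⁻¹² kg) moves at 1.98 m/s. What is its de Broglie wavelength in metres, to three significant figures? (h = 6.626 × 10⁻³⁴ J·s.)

p = mv = 9.26 × 10⁻¹² × 1.98 = 1.833 × 10⁻¹¹ kg·m/s.
λ = h/p = 6.626 × 10⁻³⁴ / 1.833 × 10⁻¹¹ = 3.61 × 10⁻²³ m.

λ = 3.61 × 10⁻²³ m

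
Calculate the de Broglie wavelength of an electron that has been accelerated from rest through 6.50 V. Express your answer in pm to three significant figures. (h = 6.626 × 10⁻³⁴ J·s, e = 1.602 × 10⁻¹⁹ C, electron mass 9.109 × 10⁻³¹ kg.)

λ = 481 pm

KE = eV = 1.602 × 10⁻¹⁹ × 6.500 = 1.041 × 10⁻¹⁸ J.
p = √(2mKE) = √(2 × 9.109 × 10⁻³¹ × 1.041 × 10⁻¹⁸) = 1.377 × 10⁻²⁴ kg·m/s.
λ = h/p = 6.626 × 10⁻³⁴ / 1.377 × 10⁻²⁴ = 4.81 × 10⁻¹⁰ m = 481 pm.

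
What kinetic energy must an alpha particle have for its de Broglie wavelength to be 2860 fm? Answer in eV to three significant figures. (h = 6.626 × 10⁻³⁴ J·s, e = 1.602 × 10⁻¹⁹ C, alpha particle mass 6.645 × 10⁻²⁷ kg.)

KE = 25.2 eV

p = h/λ = 6.626 × 10⁻³⁴ / 2.860 × 10⁻¹² = 2.317 × 10⁻²² kg·m/s.
KE = p²/(2m) = (2.317 × 10⁻²²)² / (2 × 6.645 × 10⁻²⁷) = 4.039 × 10⁻¹⁸ J = 25.2 eV.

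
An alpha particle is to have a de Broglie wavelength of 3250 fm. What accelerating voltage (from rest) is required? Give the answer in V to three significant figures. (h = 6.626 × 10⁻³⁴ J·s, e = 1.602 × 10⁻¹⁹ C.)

p = h/λ = 6.626 × 10⁻³⁴ / 3.250 × 10⁻¹² = 2.039 × 10⁻²² kg·m/s.
KE = p²/(2m) = 3.128 × 10⁻¹⁸ J.
V = KE/2e = 3.128 × 10⁻¹⁸ / (2 × 1.602 × 10⁻¹⁹) = 9.76 V.

V = 9.76 V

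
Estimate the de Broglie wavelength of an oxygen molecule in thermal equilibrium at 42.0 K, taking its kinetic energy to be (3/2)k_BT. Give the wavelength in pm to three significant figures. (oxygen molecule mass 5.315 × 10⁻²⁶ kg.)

λ = 68.9 pm

KE = (3/2)k_BT = 1.5 × 1.381 × 10⁻²³ × 42.0 = 8.700 × 10⁻²² J.
p = √(2mKE) = √(2 × 5.315 × 10⁻²⁶ × 8.700 × 10⁻²²) = 9.617 × 10⁻²⁴ kg·m/s.
λ = h/p = 6.89 × 10⁻¹¹ m = 68.9 pm.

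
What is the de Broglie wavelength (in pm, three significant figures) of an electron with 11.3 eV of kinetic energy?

KE = 11.3 eV = 1.810 × 10⁻¹⁸ J.
p = √(2mKE) = √(2 × 9.109 × 10⁻³¹ × 1.810 × 10⁻¹⁸) = 1.816 × 10⁻²⁴ kg·m/s.
λ = h/p = 6.626 × 10⁻³⁴ / 1.816 × 10⁻²⁴ = 3.65 × 10⁻¹⁰ m = 365 pm.

λ = 365 pm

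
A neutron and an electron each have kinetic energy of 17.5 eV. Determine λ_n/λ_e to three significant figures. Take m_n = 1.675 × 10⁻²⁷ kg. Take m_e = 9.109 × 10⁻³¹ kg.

λ_n/λ_e = 0.0233

At fixed KE, p = √(2mKE) so λ = h/p ∝ 1/√m.
λ_n/λ_e = √(m_e/m_n) = √(9.109 × 10⁻³¹/1.675 × 10⁻²⁷) = √(5.438 × 10⁻⁴) = 0.0233.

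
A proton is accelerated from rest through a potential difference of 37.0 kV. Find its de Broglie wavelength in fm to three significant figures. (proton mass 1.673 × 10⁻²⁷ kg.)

λ = 149 fm

KE = eV = 1.602 × 10⁻¹⁹ × 3.700 × 10⁴ = 5.927 × 10⁻¹⁵ J.
p = √(2mKE) = √(2 × 1.673 × 10⁻²⁷ × 5.927 × 10⁻¹⁵) = 4.453 × 10⁻²¹ kg·m/s.
λ = h/p = 6.626 × 10⁻³⁴ / 4.453 × 10⁻²¹ = 1.49 × 10⁻¹³ m = 149 fm.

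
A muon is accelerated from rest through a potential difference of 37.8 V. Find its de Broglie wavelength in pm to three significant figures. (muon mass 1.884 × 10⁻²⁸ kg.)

λ = 13.9 pm

KE = eV = 1.602 × 10⁻¹⁹ × 37.80 = 6.056 × 10⁻¹⁸ J.
p = √(2mKE) = √(2 × 1.884 × 10⁻²⁸ × 6.056 × 10⁻¹⁸) = 4.777 × 10⁻²³ kg·m/s.
λ = h/p = 6.626 × 10⁻³⁴ / 4.777 × 10⁻²³ = 1.39 × 10⁻¹¹ m = 13.9 pm.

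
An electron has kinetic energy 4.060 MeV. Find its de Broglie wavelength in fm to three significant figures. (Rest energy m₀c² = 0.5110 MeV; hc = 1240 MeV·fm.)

λ = 273 fm

Total energy E = KE + m₀c² = 4.060 + 0.5110 = 4.5710 MeV.
(pc)² = E² − (m₀c²)² = (4.5710)² − (0.5110)² = 20.63 MeV², so pc = 4.542 MeV.
λ = hc/(pc) = 1240 MeV·fm / 4.542 MeV = 273 fm.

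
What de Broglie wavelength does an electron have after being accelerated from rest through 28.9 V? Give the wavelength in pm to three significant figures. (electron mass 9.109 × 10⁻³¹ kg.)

KE = eV = 1.602 × 10⁻¹⁹ × 28.90 = 4.630 × 10⁻¹⁸ J.
p = √(2mKE) = √(2 × 9.109 × 10⁻³¹ × 4.630 × 10⁻¹⁸) = 2.904 × 10⁻²⁴ kg·m/s.
λ = h/p = 6.626 × 10⁻³⁴ / 2.904 × 10⁻²⁴ = 2.28 × 10⁻¹⁰ m = 228 pm.

λ = 228 pm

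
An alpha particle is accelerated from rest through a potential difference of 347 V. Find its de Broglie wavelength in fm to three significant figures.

KE = 2eV = 2 × 1.602 × 10⁻¹⁹ × 347.0 = 1.112 × 10⁻¹⁶ J.
p = √(2mKE) = √(2 × 6.645 × 10⁻²⁷ × 1.112 × 10⁻¹⁶) = 1.216 × 10⁻²¹ kg·m/s.
λ = h/p = 6.626 × 10⁻³⁴ / 1.216 × 10⁻²¹ = 5.45 × 10⁻¹³ m = 545 fm.

λ = 545 fm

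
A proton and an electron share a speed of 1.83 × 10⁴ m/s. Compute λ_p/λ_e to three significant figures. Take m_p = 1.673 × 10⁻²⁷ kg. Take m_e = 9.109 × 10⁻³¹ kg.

At fixed v, p = mv so λ = h/(mv) ∝ 1/m.
λ_p/λ_e = m_e/m_p = 9.109 × 10⁻³¹/1.673 × 10⁻²⁷ = 5.44 × 10⁻⁴.

λ_p/λ_e = 5.44 × 10⁻⁴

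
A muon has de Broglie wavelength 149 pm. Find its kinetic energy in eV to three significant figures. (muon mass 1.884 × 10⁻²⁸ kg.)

p = h/λ = 6.626 × 10⁻³⁴ / 1.490 × 10⁻¹⁰ = 4.447 × 10⁻²⁴ kg·m/s.
KE = p²/(2m) = (4.447 × 10⁻²⁴)² / (2 × 1.884 × 10⁻²⁸) = 5.248 × 10⁻²⁰ J = 0.328 eV.

KE = 0.328 eV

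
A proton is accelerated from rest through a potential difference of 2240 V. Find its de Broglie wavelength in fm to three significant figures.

λ = 605 fm

KE = eV = 1.602 × 10⁻¹⁹ × 2240 = 3.588 × 10⁻¹⁶ J.
p = √(2mKE) = √(2 × 1.673 × 10⁻²⁷ × 3.588 × 10⁻¹⁶) = 1.096 × 10⁻²¹ kg·m/s.
λ = h/p = 6.626 × 10⁻³⁴ / 1.096 × 10⁻²¹ = 6.05 × 10⁻¹³ m = 605 fm.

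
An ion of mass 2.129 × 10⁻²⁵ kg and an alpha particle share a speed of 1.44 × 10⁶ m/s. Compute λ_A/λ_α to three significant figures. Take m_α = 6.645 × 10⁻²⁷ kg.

λ_A/λ_α = 0.0312

At fixed v, p = mv so λ = h/(mv) ∝ 1/m.
λ_A/λ_α = m_α/m_A = 6.645 × 10⁻²⁷/2.129 × 10⁻²⁵ = 0.0312.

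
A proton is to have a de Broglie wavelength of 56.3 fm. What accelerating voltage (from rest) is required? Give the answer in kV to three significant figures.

V = 258 kV

p = h/λ = 6.626 × 10⁻³⁴ / 5.630 × 10⁻¹⁴ = 1.177 × 10⁻²⁰ kg·m/s.
KE = p²/(2m) = 4.140 × 10⁻¹⁴ J.
V = KE/e = 4.140 × 10⁻¹⁴ / (1.602 × 10⁻¹⁹) = 258 kV.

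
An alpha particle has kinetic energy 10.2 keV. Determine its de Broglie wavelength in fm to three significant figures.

KE = 10.2 keV = 1.634 × 10⁻¹⁵ J.
p = √(2mKE) = √(2 × 6.645 × 10⁻²⁷ × 1.634 × 10⁻¹⁵) = 4.660 × 10⁻²¹ kg·m/s.
λ = h/p = 6.626 × 10⁻³⁴ / 4.660 × 10⁻²¹ = 1.42 × 10⁻¹³ m = 142 fm.

λ = 142 fm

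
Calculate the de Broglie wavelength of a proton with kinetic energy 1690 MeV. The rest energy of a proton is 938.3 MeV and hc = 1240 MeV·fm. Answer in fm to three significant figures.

λ = 0.505 fm

Total energy E = KE + m₀c² = 1690 + 938.3 = 2628.3 MeV.
(pc)² = E² − (m₀c²)² = (2628.3)² − (938.3)² = 6.028 × 10⁶ MeV², so pc = 2455 MeV.
λ = hc/(pc) = 1240 MeV·fm / 2455 MeV = 0.505 fm.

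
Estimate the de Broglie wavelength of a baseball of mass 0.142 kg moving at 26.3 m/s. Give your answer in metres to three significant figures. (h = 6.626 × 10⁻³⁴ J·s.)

p = mv = 0.142 × 26.3 = 3.735 kg·m/s.
λ = h/p = 6.626 × 10⁻³⁴ / 3.735 = 1.77 × 10⁻³⁴ m.

λ = 1.77 × 10⁻³⁴ m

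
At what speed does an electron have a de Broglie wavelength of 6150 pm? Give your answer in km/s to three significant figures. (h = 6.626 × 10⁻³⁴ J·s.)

p = h/λ = 6.626 × 10⁻³⁴ / 6.150 × 10⁻⁹ = 1.077 × 10⁻²⁵ kg·m/s.
v = p/m = 1.077 × 10⁻²⁵ / 9.109 × 10⁻³¹ = 1.18 × 10⁵ m/s = 118 km/s.

v = 118 km/s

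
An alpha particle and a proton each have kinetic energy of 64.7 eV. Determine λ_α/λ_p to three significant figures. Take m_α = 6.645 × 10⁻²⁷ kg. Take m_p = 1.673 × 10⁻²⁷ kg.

λ_α/λ_p = 0.502

At fixed KE, p = √(2mKE) so λ = h/p ∝ 1/√m.
λ_α/λ_p = √(m_p/m_α) = √(1.673 × 10⁻²⁷/6.645 × 10⁻²⁷) = √(0.2518) = 0.502.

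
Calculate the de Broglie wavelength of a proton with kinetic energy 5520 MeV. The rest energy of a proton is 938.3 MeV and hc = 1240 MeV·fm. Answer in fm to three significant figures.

Total energy E = KE + m₀c² = 5520 + 938.3 = 6458.3 MeV.
(pc)² = E² − (m₀c²)² = (6458.3)² − (938.3)² = 4.083 × 10⁷ MeV², so pc = 6390 MeV.
λ = hc/(pc) = 1240 MeV·fm / 6390 MeV = 0.194 fm.

λ = 0.194 fm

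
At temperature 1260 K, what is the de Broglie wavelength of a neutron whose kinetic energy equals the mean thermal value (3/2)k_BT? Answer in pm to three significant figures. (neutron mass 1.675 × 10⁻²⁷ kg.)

λ = 70.9 pm

KE = (3/2)k_BT = 1.5 × 1.381 × 10⁻²³ × 1260 = 2.610 × 10⁻²⁰ J.
p = √(2mKE) = √(2 × 1.675 × 10⁻²⁷ × 2.610 × 10⁻²⁰) = 9.351 × 10⁻²⁴ kg·m/s.
λ = h/p = 7.09 × 10⁻¹¹ m = 70.9 pm.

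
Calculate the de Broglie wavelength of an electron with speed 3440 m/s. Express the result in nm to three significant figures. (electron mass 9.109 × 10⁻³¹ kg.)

λ = 211 nm

p = mv = 9.109 × 10⁻³¹ × 3440 = 3.133 × 10⁻²⁷ kg·m/s.
λ = h/p = 6.626 × 10⁻³⁴ / 3.133 × 10⁻²⁷ = 2.11 × 10⁻⁷ m = 211 nm.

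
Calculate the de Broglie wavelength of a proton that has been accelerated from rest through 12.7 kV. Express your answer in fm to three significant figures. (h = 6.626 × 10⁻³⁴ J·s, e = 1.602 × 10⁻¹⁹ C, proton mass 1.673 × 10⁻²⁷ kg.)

KE = eV = 1.602 × 10⁻¹⁹ × 1.270 × 10⁴ = 2.035 × 10⁻¹⁵ J.
p = √(2mKE) = √(2 × 1.673 × 10⁻²⁷ × 2.035 × 10⁻¹⁵) = 2.609 × 10⁻²¹ kg·m/s.
λ = h/p = 6.626 × 10⁻³⁴ / 2.609 × 10⁻²¹ = 2.54 × 10⁻¹³ m = 254 fm.

λ = 254 fm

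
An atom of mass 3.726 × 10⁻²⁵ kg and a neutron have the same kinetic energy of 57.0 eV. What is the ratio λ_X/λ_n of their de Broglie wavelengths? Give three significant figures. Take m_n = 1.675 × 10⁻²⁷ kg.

At fixed KE, p = √(2mKE) so λ = h/p ∝ 1/√m.
λ_X/λ_n = √(m_n/m_X) = √(1.675 × 10⁻²⁷/3.726 × 10⁻²⁵) = √(4.495 × 10⁻³) = 0.0670.

λ_X/λ_n = 0.0670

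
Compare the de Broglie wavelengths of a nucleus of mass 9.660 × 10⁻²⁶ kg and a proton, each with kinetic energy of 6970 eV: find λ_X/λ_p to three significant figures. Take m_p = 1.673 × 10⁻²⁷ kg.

λ_X/λ_p = 0.132

At fixed KE, p = √(2mKE) so λ = h/p ∝ 1/√m.
λ_X/λ_p = √(m_p/m_X) = √(1.673 × 10⁻²⁷/9.660 × 10⁻²⁶) = √(0.01732) = 0.132.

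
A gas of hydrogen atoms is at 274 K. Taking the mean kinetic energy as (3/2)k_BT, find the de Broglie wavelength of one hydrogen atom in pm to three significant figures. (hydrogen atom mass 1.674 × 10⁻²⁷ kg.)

λ = 152 pm

KE = (3/2)k_BT = 1.5 × 1.381 × 10⁻²³ × 274 = 5.676 × 10⁻²¹ J.
p = √(2mKE) = √(2 × 1.674 × 10⁻²⁷ × 5.676 × 10⁻²¹) = 4.359 × 10⁻²⁴ kg·m/s.
λ = h/p = 1.52 × 10⁻¹⁰ m = 152 pm.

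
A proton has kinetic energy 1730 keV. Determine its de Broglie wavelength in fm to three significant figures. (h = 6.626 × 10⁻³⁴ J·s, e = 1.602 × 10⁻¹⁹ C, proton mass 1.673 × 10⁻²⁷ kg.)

λ = 21.8 fm

KE = 1730 keV = 2.771 × 10⁻¹³ J.
p = √(2mKE) = √(2 × 1.673 × 10⁻²⁷ × 2.771 × 10⁻¹³) = 3.045 × 10⁻²⁰ kg·m/s.
λ = h/p = 6.626 × 10⁻³⁴ / 3.045 × 10⁻²⁰ = 2.18 × 10⁻¹⁴ m = 21.8 fm.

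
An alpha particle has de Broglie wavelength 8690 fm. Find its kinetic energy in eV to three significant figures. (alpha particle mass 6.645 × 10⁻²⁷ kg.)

p = h/λ = 6.626 × 10⁻³⁴ / 8.690 × 10⁻¹² = 7.625 × 10⁻²³ kg·m/s.
KE = p²/(2m) = (7.625 × 10⁻²³)² / (2 × 6.645 × 10⁻²⁷) = 4.375 × 10⁻¹⁹ J = 2.73 eV.

KE = 2.73 eV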